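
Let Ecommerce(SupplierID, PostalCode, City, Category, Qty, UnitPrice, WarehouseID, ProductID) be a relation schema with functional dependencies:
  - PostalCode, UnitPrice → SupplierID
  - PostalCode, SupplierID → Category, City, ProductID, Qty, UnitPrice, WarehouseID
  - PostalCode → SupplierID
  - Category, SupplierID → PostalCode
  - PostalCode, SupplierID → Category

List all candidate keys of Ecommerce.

{PostalCode}⁺ = {Category, City, PostalCode, ProductID, Qty, SupplierID, UnitPrice, WarehouseID} — all of the relation — so {PostalCode} is a candidate key.
{Category, SupplierID}⁺ = {Category, City, PostalCode, ProductID, Qty, SupplierID, UnitPrice, WarehouseID} — all of the relation — so {Category, SupplierID} is a candidate key.
No proper subset of any of these is a key, and no other minimal superkey exists.

{Category, SupplierID}, {PostalCode}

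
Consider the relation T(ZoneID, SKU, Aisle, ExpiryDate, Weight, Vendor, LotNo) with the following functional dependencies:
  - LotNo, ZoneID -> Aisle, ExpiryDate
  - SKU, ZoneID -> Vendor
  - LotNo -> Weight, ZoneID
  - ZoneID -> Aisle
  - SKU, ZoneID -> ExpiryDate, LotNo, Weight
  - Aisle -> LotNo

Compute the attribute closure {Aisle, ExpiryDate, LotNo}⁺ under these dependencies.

Start with {Aisle, ExpiryDate, LotNo}.
LotNo -> Weight, ZoneID applies; add {Weight, ZoneID} → now {Aisle, ExpiryDate, LotNo, Weight, ZoneID}.
No further FD applies.

{Aisle, ExpiryDate, LotNo, Weight, ZoneID}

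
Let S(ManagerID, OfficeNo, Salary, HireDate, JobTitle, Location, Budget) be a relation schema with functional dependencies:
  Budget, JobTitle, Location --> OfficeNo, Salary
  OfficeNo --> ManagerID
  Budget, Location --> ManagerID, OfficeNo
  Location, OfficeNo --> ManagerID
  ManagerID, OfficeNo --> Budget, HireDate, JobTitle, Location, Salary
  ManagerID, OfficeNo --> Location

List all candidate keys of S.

Closure of {OfficeNo} is {Budget, HireDate, JobTitle, Location, ManagerID, OfficeNo, Salary}, the whole schema; {OfficeNo} is a candidate key.
Closure of {Budget, Location} is {Budget, HireDate, JobTitle, Location, ManagerID, OfficeNo, Salary}, the whole schema; {Budget, Location} is a candidate key.
These are minimal and exhaustive — every other superkey contains one of them.

{Budget, Location}, {OfficeNo}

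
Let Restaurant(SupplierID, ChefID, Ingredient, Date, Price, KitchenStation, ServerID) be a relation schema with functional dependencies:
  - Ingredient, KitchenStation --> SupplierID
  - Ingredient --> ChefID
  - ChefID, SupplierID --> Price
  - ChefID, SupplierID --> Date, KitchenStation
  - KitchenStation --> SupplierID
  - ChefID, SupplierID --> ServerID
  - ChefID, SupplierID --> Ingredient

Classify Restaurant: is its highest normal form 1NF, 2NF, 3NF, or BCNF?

3NF

Candidate keys: {ChefID, KitchenStation}, {ChefID, SupplierID}, {Ingredient, KitchenStation}, {Ingredient, SupplierID}. Prime attributes: {ChefID, Ingredient, KitchenStation, SupplierID}.
For Ingredient --> ChefID we have {Ingredient}⁺ = {ChefID, Ingredient}; {Ingredient} is not a superkey, so BCNF fails.
Since {ChefID} ⊆ prime attributes and every other non-superkey FD also has a prime right side, the schema is in 3NF.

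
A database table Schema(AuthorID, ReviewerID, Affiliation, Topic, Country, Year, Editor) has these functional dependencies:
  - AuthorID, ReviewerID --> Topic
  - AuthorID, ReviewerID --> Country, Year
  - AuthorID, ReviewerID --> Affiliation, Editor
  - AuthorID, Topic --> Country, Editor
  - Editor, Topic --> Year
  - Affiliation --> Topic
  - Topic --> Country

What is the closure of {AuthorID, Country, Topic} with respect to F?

{AuthorID, Country, Editor, Topic, Year}

Start with {AuthorID, Country, Topic}.
AuthorID, Topic --> Country, Editor applies; add {Editor} → now {AuthorID, Country, Editor, Topic}.
Editor, Topic --> Year applies; add {Year} → now {AuthorID, Country, Editor, Topic, Year}.
No further FD applies.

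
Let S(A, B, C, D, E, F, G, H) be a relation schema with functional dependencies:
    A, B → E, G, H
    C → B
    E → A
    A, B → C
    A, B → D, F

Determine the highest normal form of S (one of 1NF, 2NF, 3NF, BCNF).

Candidate keys: {A, B}, {A, C}, {B, E}, {C, E}. Prime attributes: {A, B, C, E}.
C → B breaks BCNF: {C}⁺ = {B, C}, so {C} is not a superkey.
But every attribute on its right side ({B}) is prime, and the same holds for every other non-superkey FD, so 3NF still holds.

3NF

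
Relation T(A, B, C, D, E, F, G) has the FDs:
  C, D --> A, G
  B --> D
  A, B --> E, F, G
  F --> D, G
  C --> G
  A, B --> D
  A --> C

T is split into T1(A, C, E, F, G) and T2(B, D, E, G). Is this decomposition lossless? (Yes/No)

No

Common attributes: {E, G}; their closure is {E, G}.
Neither T1 nor T2 is contained in that closure, so the decomposition is lossy.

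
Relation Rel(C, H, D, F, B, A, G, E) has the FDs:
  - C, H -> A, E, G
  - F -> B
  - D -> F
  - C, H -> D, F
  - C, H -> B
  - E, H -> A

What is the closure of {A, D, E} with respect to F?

Start with {A, D, E}.
D -> F applies; add {F} → now {A, D, E, F}.
F -> B applies; add {B} → now {A, B, D, E, F}.
No further FD applies.

{A, B, D, E, F}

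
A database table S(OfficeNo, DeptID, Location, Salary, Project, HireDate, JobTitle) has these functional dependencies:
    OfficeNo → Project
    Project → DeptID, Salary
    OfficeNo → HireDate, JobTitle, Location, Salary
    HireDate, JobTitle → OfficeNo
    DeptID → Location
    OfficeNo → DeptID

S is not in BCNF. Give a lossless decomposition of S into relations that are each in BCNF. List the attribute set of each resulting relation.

{DeptID, Location}; {DeptID, Project, Salary}; {HireDate, JobTitle, OfficeNo, Project}

Candidate keys of the original relation: {HireDate, JobTitle}, {OfficeNo}.
{DeptID, HireDate, JobTitle, Location, OfficeNo, Project, Salary}: {Project} determines {DeptID, Location, Project, Salary} here but is not a superkey — split on Project → DeptID, Location, Salary, giving {DeptID, Location, Project, Salary} and {HireDate, JobTitle, OfficeNo, Project}.
{DeptID, Location, Project, Salary}: {DeptID} determines {DeptID, Location} here but is not a superkey — split on DeptID → Location, giving {DeptID, Location} and {DeptID, Project, Salary}.
{DeptID, Location} has no BCNF violation.
{DeptID, Project, Salary} has no BCNF violation.
{HireDate, JobTitle, OfficeNo, Project} has no BCNF violation.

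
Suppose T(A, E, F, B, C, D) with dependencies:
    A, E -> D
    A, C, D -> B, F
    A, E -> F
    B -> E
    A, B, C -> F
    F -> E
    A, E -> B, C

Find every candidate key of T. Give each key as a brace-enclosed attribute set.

{A} never appears on the right of any FD, so every key must include it.
{A, B}⁺ = {A, B, C, D, E, F}, which is every attribute, so {A, B} is a candidate key.
{A, E}⁺ = {A, B, C, D, E, F}, which is every attribute, so {A, E} is a candidate key.
{A, F}⁺ = {A, B, C, D, E, F}, which is every attribute, so {A, F} is a candidate key.
{A, C, D}⁺ = {A, B, C, D, E, F}, which is every attribute, so {A, C, D} is a candidate key.
Any other superkey properly contains one of these, so there are no further candidate keys.

{A, B}, {A, C, D}, {A, E}, {A, F}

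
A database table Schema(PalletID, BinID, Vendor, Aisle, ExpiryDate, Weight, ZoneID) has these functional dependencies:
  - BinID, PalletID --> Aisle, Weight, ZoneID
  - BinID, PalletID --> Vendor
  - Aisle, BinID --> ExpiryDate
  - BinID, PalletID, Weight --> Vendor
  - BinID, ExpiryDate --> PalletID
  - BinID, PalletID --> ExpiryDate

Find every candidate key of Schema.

{Aisle, BinID}, {BinID, ExpiryDate}, {BinID, PalletID}

No FD produces {BinID}, so it must be in every candidate key.
Closure of {Aisle, BinID} is {Aisle, BinID, ExpiryDate, PalletID, Vendor, Weight, ZoneID}, the whole schema; {Aisle, BinID} is a candidate key.
Closure of {BinID, ExpiryDate} is {Aisle, BinID, ExpiryDate, PalletID, Vendor, Weight, ZoneID}, the whole schema; {BinID, ExpiryDate} is a candidate key.
Closure of {BinID, PalletID} is {Aisle, BinID, ExpiryDate, PalletID, Vendor, Weight, ZoneID}, the whole schema; {BinID, PalletID} is a candidate key.
No proper subset of any of these is a key, and no other minimal superkey exists.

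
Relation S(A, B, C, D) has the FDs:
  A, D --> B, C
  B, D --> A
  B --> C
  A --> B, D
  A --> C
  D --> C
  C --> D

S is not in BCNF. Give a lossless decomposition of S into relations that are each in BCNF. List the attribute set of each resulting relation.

{A, B, D}; {C, D}

Candidate keys of the original relation: {A}, {B}.
{A, B, C, D}: {D} determines {C, D} here but is not a superkey — split on D --> C, giving {C, D} and {A, B, D}.
{C, D} has no BCNF violation.
{A, B, D} has no BCNF violation.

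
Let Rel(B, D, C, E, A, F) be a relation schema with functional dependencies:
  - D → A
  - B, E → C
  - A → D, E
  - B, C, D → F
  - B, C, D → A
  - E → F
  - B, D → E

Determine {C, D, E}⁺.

{A, C, D, E, F}

Start with {C, D, E}.
D → A applies; add {A} → now {A, C, D, E}.
E → F applies; add {F} → now {A, C, D, E, F}.
No further FD applies.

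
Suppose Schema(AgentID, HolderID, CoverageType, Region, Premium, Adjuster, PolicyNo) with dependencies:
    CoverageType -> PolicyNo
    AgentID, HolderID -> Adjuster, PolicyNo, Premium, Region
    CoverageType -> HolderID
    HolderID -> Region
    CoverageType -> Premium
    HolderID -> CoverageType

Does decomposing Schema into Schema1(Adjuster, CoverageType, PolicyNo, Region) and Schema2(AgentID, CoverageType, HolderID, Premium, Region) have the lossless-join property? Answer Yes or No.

No

The shared attributes are {CoverageType, Region} and {CoverageType, Region}⁺ = {CoverageType, HolderID, PolicyNo, Premium, Region}.
The closure covers neither Schema1 nor Schema2 entirely; the join is not lossless.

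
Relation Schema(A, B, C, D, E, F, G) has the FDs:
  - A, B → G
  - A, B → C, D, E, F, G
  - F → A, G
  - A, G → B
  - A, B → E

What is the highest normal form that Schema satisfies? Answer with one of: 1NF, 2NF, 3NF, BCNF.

Candidate keys: {A, B}, {A, G}, {F}. Prime attributes: {A, B, F, G}.
The left-hand side of every FD is a superkey, so BCNF is satisfied.

BCNF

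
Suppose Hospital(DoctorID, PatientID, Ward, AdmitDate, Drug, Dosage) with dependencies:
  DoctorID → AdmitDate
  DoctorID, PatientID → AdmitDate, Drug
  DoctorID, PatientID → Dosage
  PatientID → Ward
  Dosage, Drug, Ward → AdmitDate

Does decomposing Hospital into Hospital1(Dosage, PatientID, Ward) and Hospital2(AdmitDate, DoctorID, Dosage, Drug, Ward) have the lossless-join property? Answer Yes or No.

The shared attributes are {Dosage, Ward} and {Dosage, Ward}⁺ = {Dosage, Ward}.
Neither Hospital1 nor Hospital2 is contained in that closure, so the decomposition is lossy.

No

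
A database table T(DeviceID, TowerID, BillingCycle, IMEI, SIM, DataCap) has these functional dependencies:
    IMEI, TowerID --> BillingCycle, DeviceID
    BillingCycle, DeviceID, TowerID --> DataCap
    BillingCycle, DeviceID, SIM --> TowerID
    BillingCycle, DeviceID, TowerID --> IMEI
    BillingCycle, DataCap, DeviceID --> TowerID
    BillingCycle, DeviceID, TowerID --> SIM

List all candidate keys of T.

{BillingCycle, DataCap, DeviceID}, {BillingCycle, DeviceID, SIM}, {BillingCycle, DeviceID, TowerID}, {IMEI, TowerID}

Closure of {IMEI, TowerID} is {BillingCycle, DataCap, DeviceID, IMEI, SIM, TowerID}, the whole schema; {IMEI, TowerID} is a candidate key.
Closure of {BillingCycle, DataCap, DeviceID} is {BillingCycle, DataCap, DeviceID, IMEI, SIM, TowerID}, the whole schema; {BillingCycle, DataCap, DeviceID} is a candidate key.
Closure of {BillingCycle, DeviceID, SIM} is {BillingCycle, DataCap, DeviceID, IMEI, SIM, TowerID}, the whole schema; {BillingCycle, DeviceID, SIM} is a candidate key.
Closure of {BillingCycle, DeviceID, TowerID} is {BillingCycle, DataCap, DeviceID, IMEI, SIM, TowerID}, the whole schema; {BillingCycle, DeviceID, TowerID} is a candidate key.
Any other superkey properly contains one of these, so there are no further candidate keys.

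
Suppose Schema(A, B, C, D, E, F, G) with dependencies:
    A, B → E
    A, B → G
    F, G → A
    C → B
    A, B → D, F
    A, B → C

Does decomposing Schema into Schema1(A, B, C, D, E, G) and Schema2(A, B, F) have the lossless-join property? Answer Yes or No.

Schema1 ∩ Schema2 = {A, B}; its closure under F is {A, B, C, D, E, F, G}.
Schema1 is contained in that closure, so Schema1 ∩ Schema2 → Schema1 holds and the join is lossless.

Yes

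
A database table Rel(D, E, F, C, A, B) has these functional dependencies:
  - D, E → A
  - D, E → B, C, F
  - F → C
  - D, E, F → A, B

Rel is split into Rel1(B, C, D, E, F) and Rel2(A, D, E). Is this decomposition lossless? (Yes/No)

The shared attributes are {D, E} and {D, E}⁺ = {A, B, C, D, E, F}.
Rel1 is contained in that closure, so Rel1 ∩ Rel2 → Rel1 holds and the join is lossless.

Yes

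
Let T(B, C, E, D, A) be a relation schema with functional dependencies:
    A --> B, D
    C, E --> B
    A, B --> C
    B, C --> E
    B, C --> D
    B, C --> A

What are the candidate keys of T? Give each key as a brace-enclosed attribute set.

{A}, {B, C}, {C, E}

{A}⁺ = {A, B, C, D, E} — all of the relation — so {A} is a candidate key.
{B, C}⁺ = {A, B, C, D, E} — all of the relation — so {B, C} is a candidate key.
{C, E}⁺ = {A, B, C, D, E} — all of the relation — so {C, E} is a candidate key.
These are minimal and exhaustive — every other superkey contains one of them.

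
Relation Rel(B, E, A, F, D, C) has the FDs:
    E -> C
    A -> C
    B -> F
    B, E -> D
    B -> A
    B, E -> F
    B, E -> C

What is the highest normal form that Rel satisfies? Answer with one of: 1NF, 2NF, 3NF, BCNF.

Candidate key: {B, E}. Prime attributes: {B, E}.
E -> C: {E}⁺ = {C, E}, which is not all of the attributes, so the left side is not a superkey — BCNF is violated.
Because {C} is non-prime and the left side of E -> C is not a superkey, the relation is not in 3NF.
The proper key subset {B} of {B, E} determines non-prime {A, C, F}, so the relation is not even in 2NF.

1NF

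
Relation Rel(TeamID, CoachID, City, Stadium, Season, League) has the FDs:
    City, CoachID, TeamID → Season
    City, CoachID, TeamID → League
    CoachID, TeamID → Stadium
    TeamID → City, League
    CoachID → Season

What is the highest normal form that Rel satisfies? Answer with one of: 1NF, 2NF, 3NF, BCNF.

1NF

Candidate key: {CoachID, TeamID}. Prime attributes: {CoachID, TeamID}.
For TeamID → City, League we have {TeamID}⁺ = {City, League, TeamID}; {TeamID} is not a superkey, so BCNF fails.
TeamID → City, League determines the non-prime attributes {City, League} from a non-superkey — 3NF is violated.
The proper key subset {CoachID} of {CoachID, TeamID} determines non-prime {Season}, so the relation is not even in 2NF.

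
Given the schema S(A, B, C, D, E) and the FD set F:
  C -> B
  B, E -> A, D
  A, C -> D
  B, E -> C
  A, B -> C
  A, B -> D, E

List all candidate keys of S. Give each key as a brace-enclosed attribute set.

{A, B}⁺ = {A, B, C, D, E} — all of the relation — so {A, B} is a candidate key.
{A, C}⁺ = {A, B, C, D, E} — all of the relation — so {A, C} is a candidate key.
{B, E}⁺ = {A, B, C, D, E} — all of the relation — so {B, E} is a candidate key.
{C, E}⁺ = {A, B, C, D, E} — all of the relation — so {C, E} is a candidate key.
No proper subset of any of these is a key, and no other minimal superkey exists.

{A, B}, {A, C}, {B, E}, {C, E}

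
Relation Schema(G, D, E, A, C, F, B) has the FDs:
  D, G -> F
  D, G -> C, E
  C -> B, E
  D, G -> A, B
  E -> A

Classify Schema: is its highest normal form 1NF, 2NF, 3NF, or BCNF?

2NF

Candidate key: {D, G}. Prime attributes: {D, G}.
C -> B, E breaks BCNF: {C}⁺ = {A, B, C, E}, so {C} is not a superkey.
C -> B, E determines the non-prime attributes {B, E} from a non-superkey — 3NF is violated.
Checking every proper subset of each key, none determines a non-prime attribute — 2NF is satisfied.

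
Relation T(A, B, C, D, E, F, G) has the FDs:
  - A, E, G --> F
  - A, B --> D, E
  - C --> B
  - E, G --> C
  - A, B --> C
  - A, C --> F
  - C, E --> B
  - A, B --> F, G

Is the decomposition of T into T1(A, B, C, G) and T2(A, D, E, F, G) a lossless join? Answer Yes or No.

No

Common attributes: {A, G}; their closure is {A, G}.
Neither T1 nor T2 is contained in that closure, so the decomposition is lossy.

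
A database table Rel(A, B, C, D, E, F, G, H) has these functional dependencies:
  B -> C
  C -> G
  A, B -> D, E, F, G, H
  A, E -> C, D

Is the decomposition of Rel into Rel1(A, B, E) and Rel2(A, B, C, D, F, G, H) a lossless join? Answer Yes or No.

Yes

Common attributes: {A, B}; their closure is {A, B, C, D, E, F, G, H}.
Rel1 is contained in that closure, so Rel1 ∩ Rel2 -> Rel1 holds and the join is lossless.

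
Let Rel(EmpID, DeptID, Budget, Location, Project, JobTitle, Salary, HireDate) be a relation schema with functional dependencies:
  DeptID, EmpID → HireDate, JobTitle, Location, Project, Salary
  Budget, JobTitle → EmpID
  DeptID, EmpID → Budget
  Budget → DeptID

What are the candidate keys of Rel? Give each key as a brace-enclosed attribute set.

{Budget, EmpID}, {Budget, JobTitle}, {DeptID, EmpID}

{Budget, EmpID} is a candidate key since {Budget, EmpID}⁺ = {Budget, DeptID, EmpID, HireDate, JobTitle, Location, Project, Salary} covers every attribute.
{Budget, JobTitle} is a candidate key since {Budget, JobTitle}⁺ = {Budget, DeptID, EmpID, HireDate, JobTitle, Location, Project, Salary} covers every attribute.
{DeptID, EmpID} is a candidate key since {DeptID, EmpID}⁺ = {Budget, DeptID, EmpID, HireDate, JobTitle, Location, Project, Salary} covers every attribute.
Any other superkey properly contains one of these, so there are no further candidate keys.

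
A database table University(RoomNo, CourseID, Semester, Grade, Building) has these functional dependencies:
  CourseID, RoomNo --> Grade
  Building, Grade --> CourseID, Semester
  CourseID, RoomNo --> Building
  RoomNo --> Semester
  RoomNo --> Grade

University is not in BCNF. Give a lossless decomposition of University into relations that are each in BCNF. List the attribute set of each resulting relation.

Candidate keys of the original relation: {Building, RoomNo}, {CourseID, RoomNo}.
In {Building, CourseID, Grade, RoomNo, Semester}, {Building, Grade} is not a superkey ({Building, Grade}⁺ restricted to this set is {Building, CourseID, Grade, Semester}), so split on Building, Grade --> CourseID, Semester into {Building, CourseID, Grade, Semester} and {Building, Grade, RoomNo}.
{Building, CourseID, Grade, Semester}: every determinant is a superkey — BCNF.
In {Building, Grade, RoomNo}, {RoomNo} is not a superkey ({RoomNo}⁺ restricted to this set is {Grade, RoomNo}), so split on RoomNo --> Grade into {Grade, RoomNo} and {Building, RoomNo}.
{Grade, RoomNo}: every determinant is a superkey — BCNF.
{Building, RoomNo}: every determinant is a superkey — BCNF.

{Building, CourseID, Grade, Semester}; {Building, RoomNo}; {Grade, RoomNo}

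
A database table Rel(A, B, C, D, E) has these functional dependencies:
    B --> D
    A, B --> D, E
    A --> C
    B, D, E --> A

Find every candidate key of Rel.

{A, B}, {B, E}

Attributes never on any right-hand side: {B} — every candidate key must contain it.
{A, B}⁺ = {A, B, C, D, E}, which is every attribute, so {A, B} is a candidate key.
{B, E}⁺ = {A, B, C, D, E}, which is every attribute, so {B, E} is a candidate key.
No proper subset of any of these is a key, and no other minimal superkey exists.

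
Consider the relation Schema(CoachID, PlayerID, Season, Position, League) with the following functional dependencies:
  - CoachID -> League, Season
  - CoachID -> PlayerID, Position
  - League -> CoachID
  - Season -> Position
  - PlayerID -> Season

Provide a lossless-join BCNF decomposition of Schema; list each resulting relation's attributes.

{CoachID, League, PlayerID}; {PlayerID, Season}; {Position, Season}

Candidate keys of the original relation: {CoachID}, {League}.
In {CoachID, League, PlayerID, Position, Season}, {Season} is not a superkey ({Season}⁺ restricted to this set is {Position, Season}), so split on Season -> Position into {Position, Season} and {CoachID, League, PlayerID, Season}.
{Position, Season} has no BCNF violation.
In {CoachID, League, PlayerID, Season}, {PlayerID} is not a superkey ({PlayerID}⁺ restricted to this set is {PlayerID, Season}), so split on PlayerID -> Season into {PlayerID, Season} and {CoachID, League, PlayerID}.
{PlayerID, Season} has no BCNF violation.
{CoachID, League, PlayerID} has no BCNF violation.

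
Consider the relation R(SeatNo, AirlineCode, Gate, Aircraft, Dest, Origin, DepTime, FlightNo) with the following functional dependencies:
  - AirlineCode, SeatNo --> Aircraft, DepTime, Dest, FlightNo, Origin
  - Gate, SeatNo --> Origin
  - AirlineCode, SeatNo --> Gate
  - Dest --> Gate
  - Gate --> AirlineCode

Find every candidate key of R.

No FD produces {SeatNo}, so it must be in every candidate key.
{AirlineCode, SeatNo} is a candidate key since {AirlineCode, SeatNo}⁺ = {Aircraft, AirlineCode, DepTime, Dest, FlightNo, Gate, Origin, SeatNo} covers every attribute.
{Dest, SeatNo} is a candidate key since {Dest, SeatNo}⁺ = {Aircraft, AirlineCode, DepTime, Dest, FlightNo, Gate, Origin, SeatNo} covers every attribute.
{Gate, SeatNo} is a candidate key since {Gate, SeatNo}⁺ = {Aircraft, AirlineCode, DepTime, Dest, FlightNo, Gate, Origin, SeatNo} covers every attribute.
No proper subset of any of these is a key, and no other minimal superkey exists.

{AirlineCode, SeatNo}, {Dest, SeatNo}, {Gate, SeatNo}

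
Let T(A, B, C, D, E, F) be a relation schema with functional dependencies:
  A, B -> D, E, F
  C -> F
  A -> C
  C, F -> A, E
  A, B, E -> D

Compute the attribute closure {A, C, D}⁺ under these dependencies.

Start with {A, C, D}.
C -> F applies; add {F} → now {A, C, D, F}.
C, F -> A, E applies; add {E} → now {A, C, D, E, F}.
No further FD applies.

{A, C, D, E, F}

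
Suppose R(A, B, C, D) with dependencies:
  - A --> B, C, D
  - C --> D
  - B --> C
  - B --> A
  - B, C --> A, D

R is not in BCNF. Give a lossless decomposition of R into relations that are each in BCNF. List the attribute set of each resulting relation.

{A, B, C}; {C, D}

Candidate keys of the original relation: {A}, {B}.
Within {A, B, C, D}: {C}⁺ ∩ {A, B, C, D} = {C, D}, not the whole set, so C --> D violates BCNF; decompose into {C, D} and {A, B, C}.
{C, D} has no BCNF violation.
{A, B, C} has no BCNF violation.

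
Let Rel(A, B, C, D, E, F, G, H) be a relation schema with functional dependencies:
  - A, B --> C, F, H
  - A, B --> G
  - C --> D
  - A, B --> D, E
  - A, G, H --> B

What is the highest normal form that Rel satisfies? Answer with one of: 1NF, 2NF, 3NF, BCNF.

Candidate keys: {A, B}, {A, G, H}. Prime attributes: {A, B, G, H}.
C --> D: {C}⁺ = {C, D}, which is not all of the attributes, so the left side is not a superkey — BCNF is violated.
C --> D determines the non-prime attribute {D} from a non-superkey — 3NF is violated.
Checking every proper subset of each key, none determines a non-prime attribute — 2NF is satisfied.

2NF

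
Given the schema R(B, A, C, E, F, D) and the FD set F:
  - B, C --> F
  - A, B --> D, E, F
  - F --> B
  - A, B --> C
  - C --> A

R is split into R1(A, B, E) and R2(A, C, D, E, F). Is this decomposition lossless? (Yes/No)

No

R1 ∩ R2 = {A, E}; its closure under F is {A, E}.
R1 ⊄ {A, E} and R2 ⊄ {A, E}, so the split is lossy.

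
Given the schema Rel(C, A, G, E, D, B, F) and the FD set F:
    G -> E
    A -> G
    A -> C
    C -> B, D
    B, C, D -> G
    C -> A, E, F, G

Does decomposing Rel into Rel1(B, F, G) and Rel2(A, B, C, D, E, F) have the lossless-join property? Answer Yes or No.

Rel1 ∩ Rel2 = {B, F}; its closure under F is {B, F}.
Rel1 ⊄ {B, F} and Rel2 ⊄ {B, F}, so the split is lossy.

No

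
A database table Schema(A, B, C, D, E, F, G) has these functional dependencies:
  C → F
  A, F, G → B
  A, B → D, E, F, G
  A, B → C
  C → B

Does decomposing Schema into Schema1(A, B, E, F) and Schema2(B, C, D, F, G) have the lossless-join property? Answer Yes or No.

Common attributes: {B, F}; their closure is {B, F}.
The closure covers neither Schema1 nor Schema2 entirely; the join is not lossless.

No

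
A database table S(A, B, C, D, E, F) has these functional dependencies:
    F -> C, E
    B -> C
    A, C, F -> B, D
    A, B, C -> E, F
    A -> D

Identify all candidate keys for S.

{A, B}, {A, F}

No FD produces {A}, so it must be in every candidate key.
Closure of {A, B} is {A, B, C, D, E, F}, the whole schema; {A, B} is a candidate key.
Closure of {A, F} is {A, B, C, D, E, F}, the whole schema; {A, F} is a candidate key.
These are minimal and exhaustive — every other superkey contains one of them.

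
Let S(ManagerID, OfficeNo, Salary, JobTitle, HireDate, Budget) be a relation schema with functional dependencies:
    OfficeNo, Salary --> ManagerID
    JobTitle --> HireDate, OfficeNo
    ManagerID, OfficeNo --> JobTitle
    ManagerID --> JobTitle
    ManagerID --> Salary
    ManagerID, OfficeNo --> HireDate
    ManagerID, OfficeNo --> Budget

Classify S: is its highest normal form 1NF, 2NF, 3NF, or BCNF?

Candidate keys: {JobTitle, Salary}, {ManagerID}, {OfficeNo, Salary}. Prime attributes: {JobTitle, ManagerID, OfficeNo, Salary}.
JobTitle --> HireDate, OfficeNo breaks BCNF: {JobTitle}⁺ = {HireDate, JobTitle, OfficeNo}, so {JobTitle} is not a superkey.
JobTitle --> HireDate, OfficeNo determines the non-prime attribute {HireDate} from a non-superkey — 3NF is violated.
The proper key subset {JobTitle} of {JobTitle, Salary} determines non-prime {HireDate}, so the relation is not even in 2NF.

1NF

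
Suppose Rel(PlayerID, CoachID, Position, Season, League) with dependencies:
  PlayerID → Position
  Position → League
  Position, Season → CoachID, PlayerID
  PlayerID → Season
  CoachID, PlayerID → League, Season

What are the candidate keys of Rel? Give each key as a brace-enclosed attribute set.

Closure of {PlayerID} is {CoachID, League, PlayerID, Position, Season}, the whole schema; {PlayerID} is a candidate key.
Closure of {Position, Season} is {CoachID, League, PlayerID, Position, Season}, the whole schema; {Position, Season} is a candidate key.
These are minimal and exhaustive — every other superkey contains one of them.

{PlayerID}, {Position, Season}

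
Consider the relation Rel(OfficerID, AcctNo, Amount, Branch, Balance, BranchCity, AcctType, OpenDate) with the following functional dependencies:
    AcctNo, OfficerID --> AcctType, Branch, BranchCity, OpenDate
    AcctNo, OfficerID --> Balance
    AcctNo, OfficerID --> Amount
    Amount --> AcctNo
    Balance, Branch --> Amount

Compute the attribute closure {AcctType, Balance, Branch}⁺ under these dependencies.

Start with {AcctType, Balance, Branch}.
Balance, Branch --> Amount applies; add {Amount} → now {AcctType, Amount, Balance, Branch}.
Amount --> AcctNo applies; add {AcctNo} → now {AcctNo, AcctType, Amount, Balance, Branch}.
No further FD applies.

{AcctNo, AcctType, Amount, Balance, Branch}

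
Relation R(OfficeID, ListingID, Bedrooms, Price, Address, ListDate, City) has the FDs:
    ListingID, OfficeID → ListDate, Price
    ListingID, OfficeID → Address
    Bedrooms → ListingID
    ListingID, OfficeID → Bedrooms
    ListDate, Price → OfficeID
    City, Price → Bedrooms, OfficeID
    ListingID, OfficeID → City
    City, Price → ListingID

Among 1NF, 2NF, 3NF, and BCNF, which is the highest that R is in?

3NF

Candidate keys: {Bedrooms, ListDate, Price}, {Bedrooms, OfficeID}, {City, Price}, {ListDate, ListingID, Price}, {ListingID, OfficeID}. Prime attributes: {Bedrooms, City, ListDate, ListingID, OfficeID, Price}.
Bedrooms → ListingID: {Bedrooms}⁺ = {Bedrooms, ListingID}, which is not all of the attributes, so the left side is not a superkey — BCNF is violated.
Since {ListingID} ⊆ prime attributes and every other non-superkey FD also has a prime right side, the schema is in 3NF.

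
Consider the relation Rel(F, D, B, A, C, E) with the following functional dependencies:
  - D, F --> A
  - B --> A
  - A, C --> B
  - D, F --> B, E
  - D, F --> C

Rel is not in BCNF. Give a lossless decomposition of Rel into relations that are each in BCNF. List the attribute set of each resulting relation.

Candidate key of the original relation: {D, F}.
Within {A, B, C, D, E, F}: {B}⁺ ∩ {A, B, C, D, E, F} = {A, B}, not the whole set, so B --> A violates BCNF; decompose into {A, B} and {B, C, D, E, F}.
{A, B}: every determinant is a superkey — BCNF.
{B, C, D, E, F}: every determinant is a superkey — BCNF.

{A, B}; {B, C, D, E, F}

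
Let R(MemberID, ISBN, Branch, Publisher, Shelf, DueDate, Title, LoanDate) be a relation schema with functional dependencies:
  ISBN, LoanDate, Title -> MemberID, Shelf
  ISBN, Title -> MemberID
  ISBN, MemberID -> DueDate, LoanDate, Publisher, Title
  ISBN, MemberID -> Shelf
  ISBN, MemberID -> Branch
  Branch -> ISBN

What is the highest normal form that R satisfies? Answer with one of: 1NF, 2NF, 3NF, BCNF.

3NF

Candidate keys: {Branch, MemberID}, {Branch, Title}, {ISBN, MemberID}, {ISBN, Title}. Prime attributes: {Branch, ISBN, MemberID, Title}.
Branch -> ISBN breaks BCNF: {Branch}⁺ = {Branch, ISBN}, so {Branch} is not a superkey.
Its right-hand attributes {ISBN} are all prime, as are those of every other non-superkey FD — the relation is in 3NF.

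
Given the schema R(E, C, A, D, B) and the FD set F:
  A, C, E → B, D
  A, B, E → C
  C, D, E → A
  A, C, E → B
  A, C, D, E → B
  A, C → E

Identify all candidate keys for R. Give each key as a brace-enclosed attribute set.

{A, C} is a candidate key since {A, C}⁺ = {A, B, C, D, E} covers every attribute.
{A, B, E} is a candidate key since {A, B, E}⁺ = {A, B, C, D, E} covers every attribute.
{C, D, E} is a candidate key since {C, D, E}⁺ = {A, B, C, D, E} covers every attribute.
No proper subset of any of these is a key, and no other minimal superkey exists.

{A, B, E}, {A, C}, {C, D, E}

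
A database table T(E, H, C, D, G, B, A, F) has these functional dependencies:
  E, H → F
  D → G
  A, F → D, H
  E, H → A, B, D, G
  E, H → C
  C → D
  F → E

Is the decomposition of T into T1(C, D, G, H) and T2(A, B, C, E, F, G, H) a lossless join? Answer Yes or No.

Yes

Common attributes: {C, G, H}; their closure is {C, D, G, H}.
This includes all of T1, so the common attributes are a superkey of T1 — the join is lossless.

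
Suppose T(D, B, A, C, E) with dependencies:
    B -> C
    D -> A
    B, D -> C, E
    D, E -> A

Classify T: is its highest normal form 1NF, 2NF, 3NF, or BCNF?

1NF

Candidate key: {B, D}. Prime attributes: {B, D}.
B -> C breaks BCNF: {B}⁺ = {B, C}, so {B} is not a superkey.
B -> C has non-prime {C} on the right and a non-superkey on the left, so 3NF fails.
The proper key subset {B} of {B, D} determines non-prime {C}, so the relation is not even in 2NF.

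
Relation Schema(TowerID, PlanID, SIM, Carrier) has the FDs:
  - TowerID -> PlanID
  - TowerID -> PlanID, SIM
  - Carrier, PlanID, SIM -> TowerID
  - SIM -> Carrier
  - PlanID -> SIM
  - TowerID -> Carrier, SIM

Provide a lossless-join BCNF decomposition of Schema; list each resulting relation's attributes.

{Carrier, SIM}; {PlanID, SIM, TowerID}

Candidate keys of the original relation: {PlanID}, {TowerID}.
{Carrier, PlanID, SIM, TowerID}: {SIM} determines {Carrier, SIM} here but is not a superkey — split on SIM -> Carrier, giving {Carrier, SIM} and {PlanID, SIM, TowerID}.
{Carrier, SIM}: every determinant is a superkey — BCNF.
{PlanID, SIM, TowerID}: every determinant is a superkey — BCNF.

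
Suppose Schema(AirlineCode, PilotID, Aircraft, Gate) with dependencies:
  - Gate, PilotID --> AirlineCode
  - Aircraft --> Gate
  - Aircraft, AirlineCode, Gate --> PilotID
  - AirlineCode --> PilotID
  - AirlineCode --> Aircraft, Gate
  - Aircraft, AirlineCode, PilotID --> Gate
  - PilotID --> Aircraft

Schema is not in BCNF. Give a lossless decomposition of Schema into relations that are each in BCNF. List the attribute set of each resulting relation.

{Aircraft, AirlineCode, PilotID}; {Aircraft, Gate}

Candidate keys of the original relation: {AirlineCode}, {PilotID}.
{Aircraft, AirlineCode, Gate, PilotID}: {Aircraft} determines {Aircraft, Gate} here but is not a superkey — split on Aircraft --> Gate, giving {Aircraft, Gate} and {Aircraft, AirlineCode, PilotID}.
{Aircraft, Gate} is in BCNF.
{Aircraft, AirlineCode, PilotID} is in BCNF.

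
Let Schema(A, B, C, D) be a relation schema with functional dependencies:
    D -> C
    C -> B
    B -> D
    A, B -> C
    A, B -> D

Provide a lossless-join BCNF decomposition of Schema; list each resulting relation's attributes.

{A, D}; {B, C, D}

Candidate keys of the original relation: {A, B}, {A, C}, {A, D}.
Within {A, B, C, D}: {D}⁺ ∩ {A, B, C, D} = {B, C, D}, not the whole set, so D -> B, C violates BCNF; decompose into {B, C, D} and {A, D}.
{B, C, D}: every determinant is a superkey — BCNF.
{A, D}: every determinant is a superkey — BCNF.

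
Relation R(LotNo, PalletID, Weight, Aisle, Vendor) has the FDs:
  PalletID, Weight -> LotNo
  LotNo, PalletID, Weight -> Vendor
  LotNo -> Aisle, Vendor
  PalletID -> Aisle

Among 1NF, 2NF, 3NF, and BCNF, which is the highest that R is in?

1NF

Candidate key: {PalletID, Weight}. Prime attributes: {PalletID, Weight}.
For LotNo -> Aisle, Vendor we have {LotNo}⁺ = {Aisle, LotNo, Vendor}; {LotNo} is not a superkey, so BCNF fails.
LotNo -> Aisle, Vendor determines the non-prime attributes {Aisle, Vendor} from a non-superkey — 3NF is violated.
The proper key subset {PalletID} of {PalletID, Weight} determines non-prime {Aisle}, so the relation is not even in 2NF.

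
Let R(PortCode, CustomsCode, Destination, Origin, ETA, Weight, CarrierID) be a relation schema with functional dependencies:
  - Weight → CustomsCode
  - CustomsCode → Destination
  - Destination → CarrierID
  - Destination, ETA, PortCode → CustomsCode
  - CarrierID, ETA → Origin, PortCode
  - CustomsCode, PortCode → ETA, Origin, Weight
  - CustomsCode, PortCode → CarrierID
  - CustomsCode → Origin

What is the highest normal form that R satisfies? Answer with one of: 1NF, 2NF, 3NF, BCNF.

1NF

Candidate keys: {CustomsCode, ETA}, {CustomsCode, PortCode}, {Destination, ETA}, {ETA, Weight}, {PortCode, Weight}. Prime attributes: {CustomsCode, Destination, ETA, PortCode, Weight}.
For Weight → CustomsCode we have {Weight}⁺ = {CarrierID, CustomsCode, Destination, Origin, Weight}; {Weight} is not a superkey, so BCNF fails.
Because {CarrierID} is non-prime and the left side of Destination → CarrierID is not a superkey, the relation is not in 3NF.
{CustomsCode} is a proper subset of the key {CustomsCode, ETA}, and {CustomsCode}⁺ contains the non-prime attributes {CarrierID, Origin} — a partial dependency, so 2NF is violated.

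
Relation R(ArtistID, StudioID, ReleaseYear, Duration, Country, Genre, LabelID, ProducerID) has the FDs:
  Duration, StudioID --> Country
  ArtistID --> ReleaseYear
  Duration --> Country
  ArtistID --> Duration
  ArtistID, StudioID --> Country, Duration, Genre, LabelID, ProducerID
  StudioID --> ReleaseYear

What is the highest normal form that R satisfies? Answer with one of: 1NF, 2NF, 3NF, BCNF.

1NF

Candidate key: {ArtistID, StudioID}. Prime attributes: {ArtistID, StudioID}.
Duration, StudioID --> Country: {Duration, StudioID}⁺ = {Country, Duration, ReleaseYear, StudioID}, which is not all of the attributes, so the left side is not a superkey — BCNF is violated.
Duration, StudioID --> Country has non-prime {Country} on the right and a non-superkey on the left, so 3NF fails.
Since {ArtistID} ⊂ {ArtistID, StudioID} and {ArtistID}⁺ ⊇ {Country, Duration, ReleaseYear} with {Country, Duration, ReleaseYear} non-prime, there is a partial dependency; 2NF fails.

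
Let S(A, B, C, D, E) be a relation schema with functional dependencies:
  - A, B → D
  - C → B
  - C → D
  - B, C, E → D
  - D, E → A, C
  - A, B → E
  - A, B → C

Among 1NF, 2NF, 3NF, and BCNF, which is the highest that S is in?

3NF

Candidate keys: {A, B}, {A, C}, {C, E}, {D, E}. Prime attributes: {A, B, C, D, E}.
For C → B we have {C}⁺ = {B, C, D}; {C} is not a superkey, so BCNF fails.
But every attribute on its right side ({B}) is prime, and the same holds for every other non-superkey FD, so 3NF still holds.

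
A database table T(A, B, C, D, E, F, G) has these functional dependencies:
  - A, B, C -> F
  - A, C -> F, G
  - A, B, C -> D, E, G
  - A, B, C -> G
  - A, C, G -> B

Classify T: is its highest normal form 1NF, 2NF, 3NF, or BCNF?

Candidate key: {A, C}. Prime attributes: {A, C}.
Each dependency's left side is a superkey — BCNF holds.

BCNF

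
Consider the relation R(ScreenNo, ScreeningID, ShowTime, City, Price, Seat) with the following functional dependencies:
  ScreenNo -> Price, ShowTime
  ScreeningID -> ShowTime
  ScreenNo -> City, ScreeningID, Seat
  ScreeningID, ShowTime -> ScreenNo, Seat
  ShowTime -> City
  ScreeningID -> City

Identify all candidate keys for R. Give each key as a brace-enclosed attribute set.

{ScreenNo}, {ScreeningID}

{ScreenNo}⁺ = {City, Price, ScreenNo, ScreeningID, Seat, ShowTime}, which is every attribute, so {ScreenNo} is a candidate key.
{ScreeningID}⁺ = {City, Price, ScreenNo, ScreeningID, Seat, ShowTime}, which is every attribute, so {ScreeningID} is a candidate key.
No proper subset of any of these is a key, and no other minimal superkey exists.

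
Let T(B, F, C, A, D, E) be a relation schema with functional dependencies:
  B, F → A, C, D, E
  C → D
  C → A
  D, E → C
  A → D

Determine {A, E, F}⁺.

{A, C, D, E, F}

Start with {A, E, F}.
A → D applies; add {D} → now {A, D, E, F}.
D, E → C applies; add {C} → now {A, C, D, E, F}.
No further FD applies.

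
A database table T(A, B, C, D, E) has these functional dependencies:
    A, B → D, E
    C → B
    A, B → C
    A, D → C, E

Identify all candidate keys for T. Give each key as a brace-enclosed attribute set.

{A, B}, {A, C}, {A, D}

{A} never appears on the right of any FD, so every key must include it.
{A, B}⁺ = {A, B, C, D, E} — all of the relation — so {A, B} is a candidate key.
{A, C}⁺ = {A, B, C, D, E} — all of the relation — so {A, C} is a candidate key.
{A, D}⁺ = {A, B, C, D, E} — all of the relation — so {A, D} is a candidate key.
No proper subset of any of these is a key, and no other minimal superkey exists.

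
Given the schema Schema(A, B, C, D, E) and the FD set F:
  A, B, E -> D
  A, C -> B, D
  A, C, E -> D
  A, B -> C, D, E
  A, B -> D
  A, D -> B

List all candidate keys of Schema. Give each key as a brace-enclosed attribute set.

Attributes never on any right-hand side: {A} — every candidate key must contain it.
Closure of {A, B} is {A, B, C, D, E}, the whole schema; {A, B} is a candidate key.
Closure of {A, C} is {A, B, C, D, E}, the whole schema; {A, C} is a candidate key.
Closure of {A, D} is {A, B, C, D, E}, the whole schema; {A, D} is a candidate key.
No proper subset of any of these is a key, and no other minimal superkey exists.

{A, B}, {A, C}, {A, D}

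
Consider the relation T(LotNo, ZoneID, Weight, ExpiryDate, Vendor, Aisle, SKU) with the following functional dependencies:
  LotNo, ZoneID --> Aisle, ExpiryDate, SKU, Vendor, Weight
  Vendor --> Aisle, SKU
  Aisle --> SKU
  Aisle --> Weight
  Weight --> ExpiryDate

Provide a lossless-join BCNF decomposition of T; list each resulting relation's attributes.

{Aisle, SKU, Weight}; {Aisle, Vendor}; {ExpiryDate, Weight}; {LotNo, Vendor, ZoneID}

Candidate key of the original relation: {LotNo, ZoneID}.
{Aisle, ExpiryDate, LotNo, SKU, Vendor, Weight, ZoneID}: {Vendor} determines {Aisle, ExpiryDate, SKU, Vendor, Weight} here but is not a superkey — split on Vendor --> Aisle, ExpiryDate, SKU, Weight, giving {Aisle, ExpiryDate, SKU, Vendor, Weight} and {LotNo, Vendor, ZoneID}.
{Aisle, ExpiryDate, SKU, Vendor, Weight}: {Aisle} determines {Aisle, ExpiryDate, SKU, Weight} here but is not a superkey — split on Aisle --> ExpiryDate, SKU, Weight, giving {Aisle, ExpiryDate, SKU, Weight} and {Aisle, Vendor}.
{Aisle, ExpiryDate, SKU, Weight}: {Weight} determines {ExpiryDate, Weight} here but is not a superkey — split on Weight --> ExpiryDate, giving {ExpiryDate, Weight} and {Aisle, SKU, Weight}.
{ExpiryDate, Weight}: every determinant is a superkey — BCNF.
{Aisle, SKU, Weight}: every determinant is a superkey — BCNF.
{Aisle, Vendor}: every determinant is a superkey — BCNF.
{LotNo, Vendor, ZoneID}: every determinant is a superkey — BCNF.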